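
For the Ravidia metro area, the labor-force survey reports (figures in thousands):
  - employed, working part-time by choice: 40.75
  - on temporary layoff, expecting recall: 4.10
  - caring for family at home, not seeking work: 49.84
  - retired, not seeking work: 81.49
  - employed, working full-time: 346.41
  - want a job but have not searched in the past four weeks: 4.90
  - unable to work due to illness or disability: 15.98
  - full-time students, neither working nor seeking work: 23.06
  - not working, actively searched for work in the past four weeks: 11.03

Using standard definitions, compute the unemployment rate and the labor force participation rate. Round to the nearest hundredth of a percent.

Employed = 40.75 + 346.41 = 387.16 thousand.
Unemployed = 4.10 + 11.03 = 15.13 thousand (jobless and actively searching, or on temporary layoff).
Labor force = 387.16 + 15.13 = 402.29 thousand.
Not in labor force = 49.84 + 81.49 + 4.90 + 15.98 + 23.06 = 175.27 thousand (those not working and not actively searching are outside the labor force — including those who want a job but have given up searching).
Civilian working-age population = 402.29 + 175.27 = 577.56 thousand.
Unemployment rate = 15.13 / 402.29 = 3.76%.
Labor force participation rate = 402.29 / 577.56 = 69.65%.

Unemployment rate ≈ 3.76%; labor force participation rate ≈ 69.65%.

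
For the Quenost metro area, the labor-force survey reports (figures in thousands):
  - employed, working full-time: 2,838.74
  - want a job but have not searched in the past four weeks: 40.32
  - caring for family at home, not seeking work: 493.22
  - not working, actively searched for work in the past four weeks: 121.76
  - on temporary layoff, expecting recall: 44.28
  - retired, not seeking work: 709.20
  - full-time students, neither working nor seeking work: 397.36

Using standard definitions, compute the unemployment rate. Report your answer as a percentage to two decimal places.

Unemployment rate ≈ 5.53%.

Employed = 2,838.74 thousand.
Unemployed = 121.76 + 44.28 = 166.04 thousand (jobless and actively searching, or on temporary layoff).
Labor force = 2,838.74 + 166.04 = 3,004.78 thousand.
Unemployment rate = 166.04 / 3,004.78 = 5.53%.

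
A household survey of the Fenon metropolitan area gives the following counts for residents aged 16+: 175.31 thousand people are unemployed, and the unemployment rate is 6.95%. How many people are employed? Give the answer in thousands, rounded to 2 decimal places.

Labor force = U / u = 175.31 / 0.0695 ≈ 2,522.45 thousand.
Employed = labor force − unemployed = 2,522.45 − 175.31 = 2,347.14 thousand.

About 2,347.14 thousand are employed.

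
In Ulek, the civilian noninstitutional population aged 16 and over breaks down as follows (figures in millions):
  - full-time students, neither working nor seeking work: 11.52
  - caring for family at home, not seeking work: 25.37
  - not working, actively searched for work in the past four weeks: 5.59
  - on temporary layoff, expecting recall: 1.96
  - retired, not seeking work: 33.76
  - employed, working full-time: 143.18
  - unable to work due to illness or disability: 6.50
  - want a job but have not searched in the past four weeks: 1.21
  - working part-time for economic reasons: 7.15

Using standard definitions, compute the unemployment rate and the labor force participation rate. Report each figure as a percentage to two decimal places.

Employed = 143.18 + 7.15 = 150.33 million (anyone who worked, including part-time for economic reasons, counts as employed).
Unemployed = 5.59 + 1.96 = 7.55 million (jobless and actively searching, or on temporary layoff).
Labor force = 150.33 + 7.55 = 157.88 million.
Not in labor force = 11.52 + 25.37 + 33.76 + 6.50 + 1.21 = 78.36 million (those not working and not actively searching are outside the labor force — including those who want a job but have given up searching).
Civilian working-age population = 157.88 + 78.36 = 236.24 million.
Unemployment rate = 7.55 / 157.88 = 4.78%.
Labor force participation rate = 157.88 / 236.24 = 66.83%.

Unemployment rate ≈ 4.78%; labor force participation rate ≈ 66.83%.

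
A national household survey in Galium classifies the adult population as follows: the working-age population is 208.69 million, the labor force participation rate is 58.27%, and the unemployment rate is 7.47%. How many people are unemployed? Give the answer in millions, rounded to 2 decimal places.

Labor force = 0.5827 × 208.69 = 121.60 million.
Unemployed = 0.0747 × 121.60 ≈ 9.08 million.

About 9.08 million are unemployed.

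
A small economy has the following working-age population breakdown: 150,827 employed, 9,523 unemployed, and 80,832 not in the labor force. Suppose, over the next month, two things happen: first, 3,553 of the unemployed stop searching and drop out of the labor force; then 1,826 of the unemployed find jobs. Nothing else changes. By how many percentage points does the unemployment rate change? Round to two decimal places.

Initially, labor force = 150,827 + 9,523 = 160,350, so u = 9,523/160,350 = 5.94%.
After the first change, unemployed and labor force both fall by 3,553 → E = 150,827, U = 5,970, labor force = 156,797.
After the second change, unemployed falls and employed rises by 1,826; labor force unchanged → E = 152,653, U = 4,144, labor force = 156,797.
New unemployment rate = 4,144 / 156,797 = 2.64%.
Change = 2.64% − 5.94% = −3.30 percentage points.

The unemployment rate changes by −3.30 percentage points.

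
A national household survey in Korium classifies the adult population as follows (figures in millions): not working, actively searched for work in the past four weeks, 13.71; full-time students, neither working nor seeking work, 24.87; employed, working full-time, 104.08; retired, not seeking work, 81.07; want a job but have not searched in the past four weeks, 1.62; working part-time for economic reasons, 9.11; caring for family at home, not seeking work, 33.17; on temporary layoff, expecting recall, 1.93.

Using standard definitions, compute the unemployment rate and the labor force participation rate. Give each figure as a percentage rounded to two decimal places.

Employed = 104.08 + 9.11 = 113.19 million (anyone who worked, including part-time for economic reasons, counts as employed).
Unemployed = 13.71 + 1.93 = 15.64 million (jobless and actively searching, or on temporary layoff).
Labor force = 113.19 + 15.64 = 128.83 million.
Not in labor force = 24.87 + 81.07 + 1.62 + 33.17 = 140.73 million (those not working and not actively searching are outside the labor force — including those who want a job but have given up searching).
Civilian working-age population = 128.83 + 140.73 = 269.56 million.
Unemployment rate = 15.64 / 128.83 = 12.14%.
Labor force participation rate = 128.83 / 269.56 = 47.79%.

Unemployment rate ≈ 12.14%; labor force participation rate ≈ 47.79%.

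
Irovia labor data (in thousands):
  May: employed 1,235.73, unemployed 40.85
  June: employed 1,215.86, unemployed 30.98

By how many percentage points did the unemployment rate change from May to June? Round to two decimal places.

The unemployment rate changed by −0.72 percentage points.

May: labor force = 1,235.73 + 40.85 = 1,276.58; u = 40.85/1,276.58 = 3.20%.
June: labor force = 1,215.86 + 30.98 = 1,246.84; u = 30.98/1,246.84 = 2.48%.
Change = 2.48% − 3.20% = −0.72 pp.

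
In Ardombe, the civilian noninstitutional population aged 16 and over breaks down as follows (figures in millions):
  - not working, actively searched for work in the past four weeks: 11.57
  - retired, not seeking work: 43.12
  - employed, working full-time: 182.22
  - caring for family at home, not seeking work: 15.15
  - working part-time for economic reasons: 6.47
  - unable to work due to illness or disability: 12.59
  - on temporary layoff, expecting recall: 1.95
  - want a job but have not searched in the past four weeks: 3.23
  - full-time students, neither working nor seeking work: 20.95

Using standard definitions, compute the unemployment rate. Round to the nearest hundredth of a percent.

Unemployment rate ≈ 6.69%.

Employed = 182.22 + 6.47 = 188.69 million (anyone who worked, including part-time for economic reasons, counts as employed).
Unemployed = 11.57 + 1.95 = 13.52 million (jobless and actively searching, or on temporary layoff).
Labor force = 188.69 + 13.52 = 202.21 million.
Unemployment rate = 13.52 / 202.21 = 6.69%.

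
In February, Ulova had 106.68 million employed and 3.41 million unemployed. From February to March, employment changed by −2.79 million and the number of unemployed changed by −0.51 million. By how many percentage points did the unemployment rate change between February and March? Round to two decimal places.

February: labor force = 106.68 + 3.41 = 110.09; u = 3.41/110.09 = 3.10%.
March: labor force = 103.89 + 2.90 = 106.79; u = 2.90/106.79 = 2.72%.
Change = 2.72% − 3.10% = −0.38 pp.

The unemployment rate changed by −0.38 percentage points.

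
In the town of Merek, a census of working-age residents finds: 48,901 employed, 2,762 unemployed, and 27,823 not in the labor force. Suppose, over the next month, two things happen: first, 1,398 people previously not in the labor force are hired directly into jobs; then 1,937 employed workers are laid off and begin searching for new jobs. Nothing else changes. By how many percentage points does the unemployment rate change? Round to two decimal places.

The unemployment rate changes by +3.51 percentage points.

Initially, labor force = 48,901 + 2,762 = 51,663, so u = 2,762/51,663 = 5.35%.
After the first change, employed and labor force both rise by 1,398; unemployed unchanged → E = 50,299, U = 2,762, labor force = 53,061.
After the second change, employed falls and unemployed rises by 1,937; labor force unchanged → E = 48,362, U = 4,699, labor force = 53,061.
New unemployment rate = 4,699 / 53,061 = 8.86%.
Change = 8.86% − 5.35% = +3.51 percentage points.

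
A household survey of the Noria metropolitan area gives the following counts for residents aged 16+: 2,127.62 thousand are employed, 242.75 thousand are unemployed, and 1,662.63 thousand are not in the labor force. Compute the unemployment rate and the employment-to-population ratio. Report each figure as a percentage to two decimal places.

Unemployment rate ≈ 10.24%; employment-population ratio ≈ 52.76%.

Labor force = employed + unemployed = 2,127.62 + 242.75 = 2,370.37 thousand.
Working-age population = 2,370.37 + 1,662.63 = 4,033.00 thousand.
Unemployment rate = 242.75 / 2,370.37 = 10.24%.
Employment-population ratio = 2,127.62 / 4,033.00 = 52.76%.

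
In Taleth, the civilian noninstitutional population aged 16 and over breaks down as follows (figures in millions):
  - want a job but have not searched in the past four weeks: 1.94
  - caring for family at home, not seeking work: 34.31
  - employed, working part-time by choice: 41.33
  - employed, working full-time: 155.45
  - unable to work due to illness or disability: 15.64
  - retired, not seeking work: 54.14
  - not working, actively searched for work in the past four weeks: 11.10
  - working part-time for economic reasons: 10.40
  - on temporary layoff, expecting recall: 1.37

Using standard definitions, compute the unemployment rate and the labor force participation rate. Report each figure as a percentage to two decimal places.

Unemployment rate ≈ 5.68%; labor force participation rate ≈ 67.44%.

Employed = 41.33 + 155.45 + 10.40 = 207.18 million (anyone who worked, including part-time for economic reasons, counts as employed).
Unemployed = 11.10 + 1.37 = 12.47 million (jobless and actively searching, or on temporary layoff).
Labor force = 207.18 + 12.47 = 219.65 million.
Not in labor force = 1.94 + 34.31 + 15.64 + 54.14 = 106.03 million (those not working and not actively searching are outside the labor force — including those who want a job but have given up searching).
Civilian working-age population = 219.65 + 106.03 = 325.68 million.
Unemployment rate = 12.47 / 219.65 = 5.68%.
Labor force participation rate = 219.65 / 325.68 = 67.44%.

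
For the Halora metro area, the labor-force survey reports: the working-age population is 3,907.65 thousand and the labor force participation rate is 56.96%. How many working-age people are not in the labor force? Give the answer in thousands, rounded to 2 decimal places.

Share not in the labor force = 1 − 0.5696 = 0.4304.
Not in labor force = 0.4304 × 3,907.65 ≈ 1,681.85 thousand.

About 1,681.85 thousand are not in the labor force.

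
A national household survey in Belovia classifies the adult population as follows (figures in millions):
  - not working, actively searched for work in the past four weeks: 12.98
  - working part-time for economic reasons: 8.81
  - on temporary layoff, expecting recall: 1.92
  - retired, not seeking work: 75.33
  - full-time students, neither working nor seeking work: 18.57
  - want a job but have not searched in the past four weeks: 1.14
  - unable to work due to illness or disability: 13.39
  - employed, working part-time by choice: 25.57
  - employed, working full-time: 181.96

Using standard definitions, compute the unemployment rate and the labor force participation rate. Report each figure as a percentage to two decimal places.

Employed = 8.81 + 25.57 + 181.96 = 216.34 million (anyone who worked, including part-time for economic reasons, counts as employed).
Unemployed = 12.98 + 1.92 = 14.90 million (jobless and actively searching, or on temporary layoff).
Labor force = 216.34 + 14.90 = 231.24 million.
Not in labor force = 75.33 + 18.57 + 1.14 + 13.39 = 108.43 million (those not working and not actively searching are outside the labor force — including those who want a job but have given up searching).
Civilian working-age population = 231.24 + 108.43 = 339.67 million.
Unemployment rate = 14.90 / 231.24 = 6.44%.
Labor force participation rate = 231.24 / 339.67 = 68.08%.

Unemployment rate ≈ 6.44%; labor force participation rate ≈ 68.08%.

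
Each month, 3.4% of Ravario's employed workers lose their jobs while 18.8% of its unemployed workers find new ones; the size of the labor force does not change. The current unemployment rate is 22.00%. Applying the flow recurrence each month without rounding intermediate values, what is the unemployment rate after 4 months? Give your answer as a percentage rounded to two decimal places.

Unemployment rate after four months ≈ 17.76%.

With a fixed labor force, u_{t+1} = u_t + s·(1−u_t) − f·u_t = u_t·(1−s−f) + s.
Here 1−s−f = 0.778 and s = 0.034.
u_1 = 0.220000 × 0.778 + 0.034 = 0.205160.
u_2 = 0.205160 × 0.778 + 0.034 = 0.193614.
u_3 = 0.193614 × 0.778 + 0.034 = 0.184632.
u_4 = 0.184632 × 0.778 + 0.034 = 0.177644.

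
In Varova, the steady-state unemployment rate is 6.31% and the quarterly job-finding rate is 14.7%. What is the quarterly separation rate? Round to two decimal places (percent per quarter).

From u* = s/(s+f): s = u·f/(1−u).
s = 0.0631 × 14.7 / (1 − 0.0631) = 0.9276 / 0.9369 ≈ 0.99% per quarter.

Separation rate ≈ 0.99% per quarter.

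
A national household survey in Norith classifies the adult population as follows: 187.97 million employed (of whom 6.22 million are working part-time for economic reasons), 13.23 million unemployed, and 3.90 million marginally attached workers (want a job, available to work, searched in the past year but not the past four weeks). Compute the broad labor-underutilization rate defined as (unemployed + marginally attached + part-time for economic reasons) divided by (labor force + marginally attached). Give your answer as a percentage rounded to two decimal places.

Labor force = 187.97 + 13.23 = 201.20 million.
Numerator = 13.23 + 3.90 + 6.22 = 23.35 million.
Denominator = 201.20 + 3.90 = 205.10 million.
Broad rate = 23.35 / 205.10 = 11.38%.

Broad underutilization rate ≈ 11.38%.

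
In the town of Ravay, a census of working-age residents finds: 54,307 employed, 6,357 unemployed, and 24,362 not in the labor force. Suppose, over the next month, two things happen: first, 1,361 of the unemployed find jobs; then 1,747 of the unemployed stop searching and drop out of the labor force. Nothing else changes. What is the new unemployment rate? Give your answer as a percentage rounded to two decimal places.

Initially, labor force = 54,307 + 6,357 = 60,664, so u = 6,357/60,664 = 10.48%.
After the first change, unemployed falls and employed rises by 1,361; labor force unchanged → E = 55,668, U = 4,996, labor force = 60,664.
After the second change, unemployed and labor force both fall by 1,747 → E = 55,668, U = 3,249, labor force = 58,917.
New unemployment rate = 3,249 / 58,917 = 5.51%.

New unemployment rate ≈ 5.51%.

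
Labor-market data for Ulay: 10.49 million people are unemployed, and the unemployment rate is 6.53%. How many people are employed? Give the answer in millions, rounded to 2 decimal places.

About 150.15 million are employed.

Labor force = U / u = 10.49 / 0.0653 ≈ 160.64 million.
Employed = labor force − unemployed = 160.64 − 10.49 = 150.15 million.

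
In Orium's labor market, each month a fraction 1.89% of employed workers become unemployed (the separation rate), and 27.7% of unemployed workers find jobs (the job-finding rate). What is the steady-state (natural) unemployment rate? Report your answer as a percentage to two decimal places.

At steady state the flows balance: s·E = f·U, so U/(E+U) = s/(s+f).
u* = 1.89 / (1.89 + 27.7) = 1.89 / 29.59 = 6.39%.

Steady-state unemployment rate ≈ 6.39%.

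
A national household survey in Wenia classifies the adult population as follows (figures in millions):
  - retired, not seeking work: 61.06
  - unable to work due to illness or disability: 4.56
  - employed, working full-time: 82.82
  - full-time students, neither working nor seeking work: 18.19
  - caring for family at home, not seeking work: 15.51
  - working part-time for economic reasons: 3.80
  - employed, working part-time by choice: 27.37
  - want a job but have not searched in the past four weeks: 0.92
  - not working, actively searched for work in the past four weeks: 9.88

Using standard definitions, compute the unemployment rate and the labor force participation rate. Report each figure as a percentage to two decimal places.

Employed = 82.82 + 3.80 + 27.37 = 113.99 million (anyone who worked, including part-time for economic reasons, counts as employed).
Unemployed = 9.88 million.
Labor force = 113.99 + 9.88 = 123.87 million.
Not in labor force = 61.06 + 4.56 + 18.19 + 15.51 + 0.92 = 100.24 million (those not working and not actively searching are outside the labor force — including those who want a job but have given up searching).
Civilian working-age population = 123.87 + 100.24 = 224.11 million.
Unemployment rate = 9.88 / 123.87 = 7.98%.
Labor force participation rate = 123.87 / 224.11 = 55.27%.

Unemployment rate ≈ 7.98%; labor force participation rate ≈ 55.27%.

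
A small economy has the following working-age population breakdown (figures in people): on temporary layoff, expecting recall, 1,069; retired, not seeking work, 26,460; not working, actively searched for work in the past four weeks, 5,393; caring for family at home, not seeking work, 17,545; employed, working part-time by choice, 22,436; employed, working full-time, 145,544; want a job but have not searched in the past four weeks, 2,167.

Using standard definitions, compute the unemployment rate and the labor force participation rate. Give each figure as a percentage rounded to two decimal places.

Employed = 22,436 + 145,544 = 167,980.
Unemployed = 1,069 + 5,393 = 6,462 (jobless and actively searching, or on temporary layoff).
Labor force = 167,980 + 6,462 = 174,442.
Not in labor force = 26,460 + 17,545 + 2,167 = 46,172 (those not working and not actively searching are outside the labor force — including those who want a job but have given up searching).
Civilian working-age population = 174,442 + 46,172 = 220,614.
Unemployment rate = 6,462 / 174,442 = 3.70%.
Labor force participation rate = 174,442 / 220,614 = 79.07%.

Unemployment rate ≈ 3.70%; labor force participation rate ≈ 79.07%.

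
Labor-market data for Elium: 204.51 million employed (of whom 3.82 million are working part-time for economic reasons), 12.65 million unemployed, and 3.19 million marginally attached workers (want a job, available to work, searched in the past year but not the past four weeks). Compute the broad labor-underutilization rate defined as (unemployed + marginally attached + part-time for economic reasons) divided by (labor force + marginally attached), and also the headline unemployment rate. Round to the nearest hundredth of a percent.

Broad underutilization rate ≈ 8.92%; headline unemployment rate ≈ 5.83%.

Labor force = 204.51 + 12.65 = 217.16 million.
Numerator = 12.65 + 3.19 + 3.82 = 19.66 million.
Denominator = 217.16 + 3.19 = 220.35 million.
Broad rate = 19.66 / 220.35 = 8.92%.
Headline unemployment rate = 12.65 / 217.16 = 5.83%.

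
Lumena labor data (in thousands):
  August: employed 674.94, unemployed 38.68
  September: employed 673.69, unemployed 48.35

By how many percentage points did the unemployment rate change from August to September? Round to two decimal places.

The unemployment rate changed by +1.28 percentage points.

August: labor force = 674.94 + 38.68 = 713.62; u = 38.68/713.62 = 5.42%.
September: labor force = 673.69 + 48.35 = 722.04; u = 48.35/722.04 = 6.70%.
Change = 6.70% − 5.42% = +1.28 pp.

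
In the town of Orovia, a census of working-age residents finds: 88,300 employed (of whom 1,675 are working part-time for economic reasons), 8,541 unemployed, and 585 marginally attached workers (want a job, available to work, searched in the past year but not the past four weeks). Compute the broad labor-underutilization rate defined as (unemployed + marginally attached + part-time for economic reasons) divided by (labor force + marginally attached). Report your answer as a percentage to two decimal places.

Broad underutilization rate ≈ 11.09%.

Labor force = 88,300 + 8,541 = 96,841.
Numerator = 8,541 + 585 + 1,675 = 10,801.
Denominator = 96,841 + 585 = 97,426.
Broad rate = 10,801 / 97,426 = 11.09%.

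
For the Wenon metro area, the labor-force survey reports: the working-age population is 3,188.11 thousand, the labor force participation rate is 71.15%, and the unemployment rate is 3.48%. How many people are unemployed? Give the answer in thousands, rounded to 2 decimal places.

Labor force = 0.7115 × 3,188.11 = 2,268.34 thousand.
Unemployed = 0.0348 × 2,268.34 ≈ 78.94 thousand.

About 78.94 thousand are unemployed.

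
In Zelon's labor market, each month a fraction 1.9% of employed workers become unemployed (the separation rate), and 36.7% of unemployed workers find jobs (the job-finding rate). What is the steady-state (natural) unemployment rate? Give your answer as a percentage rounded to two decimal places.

Steady-state unemployment rate ≈ 4.92%.

At steady state the flows balance: s·E = f·U, so U/(E+U) = s/(s+f).
u* = 1.9 / (1.9 + 36.7) = 1.9 / 38.60 = 4.92%.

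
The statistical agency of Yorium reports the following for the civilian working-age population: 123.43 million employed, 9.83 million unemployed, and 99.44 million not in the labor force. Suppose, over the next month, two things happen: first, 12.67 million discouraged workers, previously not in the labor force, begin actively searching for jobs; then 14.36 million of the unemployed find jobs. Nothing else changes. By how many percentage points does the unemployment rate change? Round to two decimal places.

Initially, labor force = 123.43 + 9.83 = 133.26 million, so u = 9.83/133.26 = 7.38%.
After the first change, unemployed and labor force both rise by 12.67 → E = 123.43, U = 22.50, labor force = 145.93 million.
After the second change, unemployed falls and employed rises by 14.36; labor force unchanged → E = 137.79, U = 8.14, labor force = 145.93 million.
New unemployment rate = 8.14 / 145.93 = 5.58%.
Change = 5.58% − 7.38% = −1.80 percentage points.

The unemployment rate changes by −1.80 percentage points.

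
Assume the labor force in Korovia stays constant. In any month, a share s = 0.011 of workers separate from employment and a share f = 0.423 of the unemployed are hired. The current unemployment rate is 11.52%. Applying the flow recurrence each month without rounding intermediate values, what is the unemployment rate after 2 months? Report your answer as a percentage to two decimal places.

Unemployment rate after two months ≈ 5.41%.

With a fixed labor force, u_{t+1} = u_t + s·(1−u_t) − f·u_t = u_t·(1−s−f) + s.
Here 1−s−f = 0.566 and s = 0.011.
u_1 = 0.115200 × 0.566 + 0.011 = 0.076203.
u_2 = 0.076203 × 0.566 + 0.011 = 0.054131.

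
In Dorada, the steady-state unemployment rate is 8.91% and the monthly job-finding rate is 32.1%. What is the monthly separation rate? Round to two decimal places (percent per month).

Separation rate ≈ 3.14% per month.

From u* = s/(s+f): s = u·f/(1−u).
s = 0.0891 × 32.1 / (1 − 0.0891) = 2.8601 / 0.9109 ≈ 3.14% per month.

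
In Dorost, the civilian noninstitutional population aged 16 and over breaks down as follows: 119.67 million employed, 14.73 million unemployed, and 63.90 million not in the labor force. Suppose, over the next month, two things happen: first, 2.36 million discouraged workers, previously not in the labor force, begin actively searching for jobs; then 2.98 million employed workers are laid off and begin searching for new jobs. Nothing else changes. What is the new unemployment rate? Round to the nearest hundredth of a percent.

Initially, labor force = 119.67 + 14.73 = 134.40 million, so u = 14.73/134.40 = 10.96%.
After the first change, unemployed and labor force both rise by 2.36 → E = 119.67, U = 17.09, labor force = 136.76 million.
After the second change, employed falls and unemployed rises by 2.98; labor force unchanged → E = 116.69, U = 20.07, labor force = 136.76 million.
New unemployment rate = 20.07 / 136.76 = 14.68%.

New unemployment rate ≈ 14.68%.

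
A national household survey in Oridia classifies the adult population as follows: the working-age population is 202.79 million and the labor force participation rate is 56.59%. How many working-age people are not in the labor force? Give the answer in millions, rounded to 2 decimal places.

Share not in the labor force = 1 − 0.5659 = 0.4341.
Not in labor force = 0.4341 × 202.79 ≈ 88.03 million.

About 88.03 million are not in the labor force.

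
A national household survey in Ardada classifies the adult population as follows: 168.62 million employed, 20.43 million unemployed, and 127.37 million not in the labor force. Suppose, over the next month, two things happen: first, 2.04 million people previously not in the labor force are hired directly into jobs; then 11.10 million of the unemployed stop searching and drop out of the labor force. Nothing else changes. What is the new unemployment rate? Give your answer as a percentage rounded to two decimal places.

Initially, labor force = 168.62 + 20.43 = 189.05 million, so u = 20.43/189.05 = 10.81%.
After the first change, employed and labor force both rise by 2.04; unemployed unchanged → E = 170.66, U = 20.43, labor force = 191.09 million.
After the second change, unemployed and labor force both fall by 11.10 → E = 170.66, U = 9.33, labor force = 179.99 million.
New unemployment rate = 9.33 / 179.99 = 5.18%.

New unemployment rate ≈ 5.18%.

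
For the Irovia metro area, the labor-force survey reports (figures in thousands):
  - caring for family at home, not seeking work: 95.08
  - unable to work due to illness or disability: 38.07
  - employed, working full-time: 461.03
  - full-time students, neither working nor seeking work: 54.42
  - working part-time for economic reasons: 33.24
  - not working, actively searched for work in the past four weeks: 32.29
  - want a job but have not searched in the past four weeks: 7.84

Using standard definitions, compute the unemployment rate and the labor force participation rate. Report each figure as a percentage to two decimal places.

Employed = 461.03 + 33.24 = 494.27 thousand (anyone who worked, including part-time for economic reasons, counts as employed).
Unemployed = 32.29 thousand.
Labor force = 494.27 + 32.29 = 526.56 thousand.
Not in labor force = 95.08 + 38.07 + 54.42 + 7.84 = 195.41 thousand (those not working and not actively searching are outside the labor force — including those who want a job but have given up searching).
Civilian working-age population = 526.56 + 195.41 = 721.97 thousand.
Unemployment rate = 32.29 / 526.56 = 6.13%.
Labor force participation rate = 526.56 / 721.97 = 72.93%.

Unemployment rate ≈ 6.13%; labor force participation rate ≈ 72.93%.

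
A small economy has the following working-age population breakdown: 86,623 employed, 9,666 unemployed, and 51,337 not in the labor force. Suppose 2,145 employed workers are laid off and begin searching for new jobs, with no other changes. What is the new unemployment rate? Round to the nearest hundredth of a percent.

New unemployment rate ≈ 12.27%.

Initially, labor force = 86,623 + 9,666 = 96,289, so u = 9,666/96,289 = 10.04%.
After the change, employed falls and unemployed rises by 2,145; labor force unchanged → E = 84,478, U = 11,811, labor force = 96,289.
New unemployment rate = 11,811 / 96,289 = 12.27%.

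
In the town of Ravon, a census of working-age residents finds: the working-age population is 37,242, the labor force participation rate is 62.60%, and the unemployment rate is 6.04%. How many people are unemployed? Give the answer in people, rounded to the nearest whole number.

Labor force = 0.6260 × 37,242 = 23,313.
Unemployed = 0.0604 × 23,313 ≈ 1,408.

About 1,408 are unemployed.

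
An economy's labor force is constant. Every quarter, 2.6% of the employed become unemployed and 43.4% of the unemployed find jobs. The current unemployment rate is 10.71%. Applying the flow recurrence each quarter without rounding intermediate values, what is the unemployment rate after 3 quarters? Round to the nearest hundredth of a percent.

With a fixed labor force, u_{t+1} = u_t + s·(1−u_t) − f·u_t = u_t·(1−s−f) + s.
Here 1−s−f = 0.540 and s = 0.026.
u_1 = 0.107100 × 0.540 + 0.026 = 0.083834.
u_2 = 0.083834 × 0.540 + 0.026 = 0.071270.
u_3 = 0.071270 × 0.540 + 0.026 = 0.064486.

Unemployment rate after three quarters ≈ 6.45%.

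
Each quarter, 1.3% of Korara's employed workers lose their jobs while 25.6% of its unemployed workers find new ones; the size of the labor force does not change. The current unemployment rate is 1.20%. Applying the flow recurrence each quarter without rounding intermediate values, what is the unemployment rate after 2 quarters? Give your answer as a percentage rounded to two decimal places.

Unemployment rate after two quarters ≈ 2.89%.

With a fixed labor force, u_{t+1} = u_t + s·(1−u_t) − f·u_t = u_t·(1−s−f) + s.
Here 1−s−f = 0.731 and s = 0.013.
u_1 = 0.012000 × 0.731 + 0.013 = 0.021772.
u_2 = 0.021772 × 0.731 + 0.013 = 0.028915.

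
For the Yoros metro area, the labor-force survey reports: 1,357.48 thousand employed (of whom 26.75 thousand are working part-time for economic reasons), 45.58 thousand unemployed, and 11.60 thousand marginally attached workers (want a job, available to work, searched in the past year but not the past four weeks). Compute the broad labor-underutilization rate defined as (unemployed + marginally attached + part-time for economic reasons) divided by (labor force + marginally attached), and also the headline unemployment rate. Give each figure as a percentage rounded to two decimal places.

Labor force = 1,357.48 + 45.58 = 1,403.06 thousand.
Numerator = 45.58 + 11.60 + 26.75 = 83.93 thousand.
Denominator = 1,403.06 + 11.60 = 1,414.66 thousand.
Broad rate = 83.93 / 1,414.66 = 5.93%.
Headline unemployment rate = 45.58 / 1,403.06 = 3.25%.

Broad underutilization rate ≈ 5.93%; headline unemployment rate ≈ 3.25%.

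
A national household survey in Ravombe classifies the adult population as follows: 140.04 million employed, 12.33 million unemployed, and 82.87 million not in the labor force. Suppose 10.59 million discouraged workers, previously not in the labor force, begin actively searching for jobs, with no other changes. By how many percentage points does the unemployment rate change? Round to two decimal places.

Initially, labor force = 140.04 + 12.33 = 152.37 million, so u = 12.33/152.37 = 8.09%.
After the change, unemployed and labor force both rise by 10.59 → E = 140.04, U = 22.92, labor force = 162.96 million.
New unemployment rate = 22.92 / 162.96 = 14.06%.
Change = 14.06% − 8.09% = +5.97 percentage points.

The unemployment rate changes by +5.97 percentage points.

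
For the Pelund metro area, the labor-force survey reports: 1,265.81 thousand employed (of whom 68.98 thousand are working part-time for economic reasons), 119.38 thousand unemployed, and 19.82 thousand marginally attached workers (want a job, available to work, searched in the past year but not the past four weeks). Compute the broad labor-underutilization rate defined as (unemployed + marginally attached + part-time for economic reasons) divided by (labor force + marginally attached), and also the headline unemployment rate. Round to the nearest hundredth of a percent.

Broad underutilization rate ≈ 14.82%; headline unemployment rate ≈ 8.62%.

Labor force = 1,265.81 + 119.38 = 1,385.19 thousand.
Numerator = 119.38 + 19.82 + 68.98 = 208.18 thousand.
Denominator = 1,385.19 + 19.82 = 1,405.01 thousand.
Broad rate = 208.18 / 1,405.01 = 14.82%.
Headline unemployment rate = 119.38 / 1,385.19 = 8.62%.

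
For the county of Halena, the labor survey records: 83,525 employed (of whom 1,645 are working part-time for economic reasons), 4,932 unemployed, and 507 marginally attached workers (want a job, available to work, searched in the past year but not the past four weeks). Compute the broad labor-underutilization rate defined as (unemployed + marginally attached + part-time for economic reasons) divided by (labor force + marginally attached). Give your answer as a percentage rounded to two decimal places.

Labor force = 83,525 + 4,932 = 88,457.
Numerator = 4,932 + 507 + 1,645 = 7,084.
Denominator = 88,457 + 507 = 88,964.
Broad rate = 7,084 / 88,964 = 7.96%.

Broad underutilization rate ≈ 7.96%.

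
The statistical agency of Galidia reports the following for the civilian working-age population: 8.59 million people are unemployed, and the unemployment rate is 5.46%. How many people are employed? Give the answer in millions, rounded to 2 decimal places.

About 148.74 million are employed.

Labor force = U / u = 8.59 / 0.0546 ≈ 157.33 million.
Employed = labor force − unemployed = 157.33 − 8.59 = 148.74 million.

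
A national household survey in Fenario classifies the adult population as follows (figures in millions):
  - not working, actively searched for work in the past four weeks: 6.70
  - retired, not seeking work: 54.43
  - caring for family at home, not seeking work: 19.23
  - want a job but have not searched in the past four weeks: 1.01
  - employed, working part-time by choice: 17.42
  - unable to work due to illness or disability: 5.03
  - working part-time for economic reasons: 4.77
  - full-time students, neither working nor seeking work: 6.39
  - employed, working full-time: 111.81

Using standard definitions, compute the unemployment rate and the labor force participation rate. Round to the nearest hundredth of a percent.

Unemployment rate ≈ 4.76%; labor force participation rate ≈ 62.04%.

Employed = 17.42 + 4.77 + 111.81 = 134.00 million (anyone who worked, including part-time for economic reasons, counts as employed).
Unemployed = 6.70 million.
Labor force = 134.00 + 6.70 = 140.70 million.
Not in labor force = 54.43 + 19.23 + 1.01 + 5.03 + 6.39 = 86.09 million (those not working and not actively searching are outside the labor force — including those who want a job but have given up searching).
Civilian working-age population = 140.70 + 86.09 = 226.79 million.
Unemployment rate = 6.70 / 140.70 = 4.76%.
Labor force participation rate = 140.70 / 226.79 = 62.04%.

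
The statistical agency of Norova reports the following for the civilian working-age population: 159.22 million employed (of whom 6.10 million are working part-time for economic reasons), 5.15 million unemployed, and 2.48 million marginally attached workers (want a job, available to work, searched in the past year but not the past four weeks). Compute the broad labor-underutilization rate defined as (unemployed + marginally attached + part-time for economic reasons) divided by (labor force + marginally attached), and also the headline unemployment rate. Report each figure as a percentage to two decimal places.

Broad underutilization rate ≈ 8.23%; headline unemployment rate ≈ 3.13%.

Labor force = 159.22 + 5.15 = 164.37 million.
Numerator = 5.15 + 2.48 + 6.10 = 13.73 million.
Denominator = 164.37 + 2.48 = 166.85 million.
Broad rate = 13.73 / 166.85 = 8.23%.
Headline unemployment rate = 5.15 / 164.37 = 3.13%.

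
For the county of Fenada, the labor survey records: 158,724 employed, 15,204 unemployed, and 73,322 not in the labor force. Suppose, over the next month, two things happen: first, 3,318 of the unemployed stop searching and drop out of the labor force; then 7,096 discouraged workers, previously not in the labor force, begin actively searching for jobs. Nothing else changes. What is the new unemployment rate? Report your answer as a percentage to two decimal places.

Initially, labor force = 158,724 + 15,204 = 173,928, so u = 15,204/173,928 = 8.74%.
After the first change, unemployed and labor force both fall by 3,318 → E = 158,724, U = 11,886, labor force = 170,610.
After the second change, unemployed and labor force both rise by 7,096 → E = 158,724, U = 18,982, labor force = 177,706.
New unemployment rate = 18,982 / 177,706 = 10.68%.

New unemployment rate ≈ 10.68%.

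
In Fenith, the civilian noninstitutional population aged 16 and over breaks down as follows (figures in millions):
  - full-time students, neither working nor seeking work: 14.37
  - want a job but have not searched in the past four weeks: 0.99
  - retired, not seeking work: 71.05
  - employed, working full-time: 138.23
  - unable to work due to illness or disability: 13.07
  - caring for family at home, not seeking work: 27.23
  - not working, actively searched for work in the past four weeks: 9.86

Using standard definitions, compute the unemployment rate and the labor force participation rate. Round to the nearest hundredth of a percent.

Unemployment rate ≈ 6.66%; labor force participation rate ≈ 53.89%.

Employed = 138.23 million.
Unemployed = 9.86 million.
Labor force = 138.23 + 9.86 = 148.09 million.
Not in labor force = 14.37 + 0.99 + 71.05 + 13.07 + 27.23 = 126.71 million (those not working and not actively searching are outside the labor force — including those who want a job but have given up searching).
Civilian working-age population = 148.09 + 126.71 = 274.80 million.
Unemployment rate = 9.86 / 148.09 = 6.66%.
Labor force participation rate = 148.09 / 274.80 = 53.89%.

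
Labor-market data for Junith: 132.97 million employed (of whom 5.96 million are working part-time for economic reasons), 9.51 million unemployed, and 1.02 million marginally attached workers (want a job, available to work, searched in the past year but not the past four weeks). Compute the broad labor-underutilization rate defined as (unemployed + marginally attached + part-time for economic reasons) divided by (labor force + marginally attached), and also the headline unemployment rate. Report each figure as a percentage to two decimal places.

Broad underutilization rate ≈ 11.49%; headline unemployment rate ≈ 6.67%.

Labor force = 132.97 + 9.51 = 142.48 million.
Numerator = 9.51 + 1.02 + 5.96 = 16.49 million.
Denominator = 142.48 + 1.02 = 143.50 million.
Broad rate = 16.49 / 143.50 = 11.49%.
Headline unemployment rate = 9.51 / 142.48 = 6.67%.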